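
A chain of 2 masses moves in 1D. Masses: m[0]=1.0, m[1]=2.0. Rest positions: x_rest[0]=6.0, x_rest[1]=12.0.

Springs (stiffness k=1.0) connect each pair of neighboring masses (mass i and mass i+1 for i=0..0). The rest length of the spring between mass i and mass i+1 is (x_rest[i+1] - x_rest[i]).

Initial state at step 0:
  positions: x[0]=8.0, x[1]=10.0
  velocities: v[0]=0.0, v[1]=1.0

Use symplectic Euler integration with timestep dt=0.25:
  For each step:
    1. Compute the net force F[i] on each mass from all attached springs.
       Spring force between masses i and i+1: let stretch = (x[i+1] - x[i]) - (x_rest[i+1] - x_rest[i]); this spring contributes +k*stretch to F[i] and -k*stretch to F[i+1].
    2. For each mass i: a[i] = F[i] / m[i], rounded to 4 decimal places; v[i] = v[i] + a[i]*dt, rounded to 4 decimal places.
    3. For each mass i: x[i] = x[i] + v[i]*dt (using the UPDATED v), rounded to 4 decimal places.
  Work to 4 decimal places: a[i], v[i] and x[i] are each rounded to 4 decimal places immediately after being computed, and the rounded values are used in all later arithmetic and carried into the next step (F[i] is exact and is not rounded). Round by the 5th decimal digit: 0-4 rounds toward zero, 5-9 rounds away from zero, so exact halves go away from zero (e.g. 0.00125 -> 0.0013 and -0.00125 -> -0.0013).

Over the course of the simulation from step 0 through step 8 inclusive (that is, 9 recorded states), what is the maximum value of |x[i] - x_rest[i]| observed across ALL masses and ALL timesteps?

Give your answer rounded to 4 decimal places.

Answer: 2.0106

Derivation:
Step 0: x=[8.0000 10.0000] v=[0.0000 1.0000]
Step 1: x=[7.7500 10.3750] v=[-1.0000 1.5000]
Step 2: x=[7.2891 10.8555] v=[-1.8438 1.9219]
Step 3: x=[6.6761 11.4120] v=[-2.4522 2.2261]
Step 4: x=[5.9841 12.0080] v=[-2.7682 2.3841]
Step 5: x=[5.2936 12.6033] v=[-2.7622 2.3811]
Step 6: x=[4.6849 13.1577] v=[-2.4348 2.2174]
Step 7: x=[4.2308 13.6348] v=[-1.8166 1.9083]
Step 8: x=[3.9894 14.0055] v=[-0.9656 1.4828]
Max displacement = 2.0106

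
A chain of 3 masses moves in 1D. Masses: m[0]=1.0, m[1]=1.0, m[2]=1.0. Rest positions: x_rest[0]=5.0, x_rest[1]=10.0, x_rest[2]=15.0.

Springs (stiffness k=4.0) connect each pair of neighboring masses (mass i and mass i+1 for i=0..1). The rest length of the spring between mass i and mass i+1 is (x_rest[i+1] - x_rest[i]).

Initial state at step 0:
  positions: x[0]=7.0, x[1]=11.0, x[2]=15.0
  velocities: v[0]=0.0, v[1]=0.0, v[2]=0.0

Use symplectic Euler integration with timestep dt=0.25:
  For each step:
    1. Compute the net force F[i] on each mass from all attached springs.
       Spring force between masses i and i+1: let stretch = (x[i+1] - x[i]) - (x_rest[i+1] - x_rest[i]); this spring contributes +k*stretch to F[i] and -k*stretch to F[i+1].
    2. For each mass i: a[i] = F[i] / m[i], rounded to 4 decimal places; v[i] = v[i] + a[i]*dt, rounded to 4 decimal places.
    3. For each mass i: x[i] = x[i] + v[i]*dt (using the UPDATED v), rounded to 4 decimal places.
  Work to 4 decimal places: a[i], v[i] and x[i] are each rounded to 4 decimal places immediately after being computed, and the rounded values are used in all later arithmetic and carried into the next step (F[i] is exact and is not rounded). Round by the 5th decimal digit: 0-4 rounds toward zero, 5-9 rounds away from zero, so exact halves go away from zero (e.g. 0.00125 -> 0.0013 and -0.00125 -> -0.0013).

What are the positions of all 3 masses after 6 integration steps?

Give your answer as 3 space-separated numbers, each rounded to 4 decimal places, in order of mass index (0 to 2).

Answer: 4.9778 11.0001 17.0223

Derivation:
Step 0: x=[7.0000 11.0000 15.0000] v=[0.0000 0.0000 0.0000]
Step 1: x=[6.7500 11.0000 15.2500] v=[-1.0000 0.0000 1.0000]
Step 2: x=[6.3125 11.0000 15.6875] v=[-1.7500 0.0000 1.7500]
Step 3: x=[5.7969 11.0000 16.2031] v=[-2.0625 0.0000 2.0625]
Step 4: x=[5.3321 11.0000 16.6680] v=[-1.8594 0.0000 1.8594]
Step 5: x=[5.0342 11.0000 16.9659] v=[-1.1915 0.0001 1.1914]
Step 6: x=[4.9778 11.0001 17.0223] v=[-0.2257 0.0002 0.2255]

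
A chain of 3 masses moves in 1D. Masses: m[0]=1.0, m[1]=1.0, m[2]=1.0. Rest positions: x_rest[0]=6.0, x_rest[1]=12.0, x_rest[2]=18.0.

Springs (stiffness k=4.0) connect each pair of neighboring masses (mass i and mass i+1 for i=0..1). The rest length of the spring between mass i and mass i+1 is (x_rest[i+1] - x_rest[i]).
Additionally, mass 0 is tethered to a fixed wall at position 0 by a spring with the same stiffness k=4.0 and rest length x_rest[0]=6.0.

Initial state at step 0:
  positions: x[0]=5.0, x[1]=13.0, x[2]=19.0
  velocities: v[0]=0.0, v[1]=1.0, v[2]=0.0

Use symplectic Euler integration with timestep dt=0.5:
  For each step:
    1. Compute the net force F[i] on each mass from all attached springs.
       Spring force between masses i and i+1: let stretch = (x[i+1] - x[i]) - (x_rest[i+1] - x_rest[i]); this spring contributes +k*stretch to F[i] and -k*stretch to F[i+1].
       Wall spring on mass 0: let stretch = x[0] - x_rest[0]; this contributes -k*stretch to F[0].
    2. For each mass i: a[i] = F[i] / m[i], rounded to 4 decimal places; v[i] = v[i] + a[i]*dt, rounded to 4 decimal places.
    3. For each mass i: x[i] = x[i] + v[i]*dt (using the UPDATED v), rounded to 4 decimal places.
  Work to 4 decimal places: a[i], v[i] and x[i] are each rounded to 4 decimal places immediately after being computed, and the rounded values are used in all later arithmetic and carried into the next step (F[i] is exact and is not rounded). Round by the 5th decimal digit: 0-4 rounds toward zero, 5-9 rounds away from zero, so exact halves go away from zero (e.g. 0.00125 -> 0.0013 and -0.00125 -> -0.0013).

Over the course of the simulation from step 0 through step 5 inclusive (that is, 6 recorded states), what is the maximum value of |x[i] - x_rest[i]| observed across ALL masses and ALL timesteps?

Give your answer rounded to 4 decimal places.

Step 0: x=[5.0000 13.0000 19.0000] v=[0.0000 1.0000 0.0000]
Step 1: x=[8.0000 11.5000 19.0000] v=[6.0000 -3.0000 0.0000]
Step 2: x=[6.5000 14.0000 17.5000] v=[-3.0000 5.0000 -3.0000]
Step 3: x=[6.0000 12.5000 18.5000] v=[-1.0000 -3.0000 2.0000]
Step 4: x=[6.0000 10.5000 19.5000] v=[0.0000 -4.0000 2.0000]
Step 5: x=[4.5000 13.0000 17.5000] v=[-3.0000 5.0000 -4.0000]
Max displacement = 2.0000

Answer: 2.0000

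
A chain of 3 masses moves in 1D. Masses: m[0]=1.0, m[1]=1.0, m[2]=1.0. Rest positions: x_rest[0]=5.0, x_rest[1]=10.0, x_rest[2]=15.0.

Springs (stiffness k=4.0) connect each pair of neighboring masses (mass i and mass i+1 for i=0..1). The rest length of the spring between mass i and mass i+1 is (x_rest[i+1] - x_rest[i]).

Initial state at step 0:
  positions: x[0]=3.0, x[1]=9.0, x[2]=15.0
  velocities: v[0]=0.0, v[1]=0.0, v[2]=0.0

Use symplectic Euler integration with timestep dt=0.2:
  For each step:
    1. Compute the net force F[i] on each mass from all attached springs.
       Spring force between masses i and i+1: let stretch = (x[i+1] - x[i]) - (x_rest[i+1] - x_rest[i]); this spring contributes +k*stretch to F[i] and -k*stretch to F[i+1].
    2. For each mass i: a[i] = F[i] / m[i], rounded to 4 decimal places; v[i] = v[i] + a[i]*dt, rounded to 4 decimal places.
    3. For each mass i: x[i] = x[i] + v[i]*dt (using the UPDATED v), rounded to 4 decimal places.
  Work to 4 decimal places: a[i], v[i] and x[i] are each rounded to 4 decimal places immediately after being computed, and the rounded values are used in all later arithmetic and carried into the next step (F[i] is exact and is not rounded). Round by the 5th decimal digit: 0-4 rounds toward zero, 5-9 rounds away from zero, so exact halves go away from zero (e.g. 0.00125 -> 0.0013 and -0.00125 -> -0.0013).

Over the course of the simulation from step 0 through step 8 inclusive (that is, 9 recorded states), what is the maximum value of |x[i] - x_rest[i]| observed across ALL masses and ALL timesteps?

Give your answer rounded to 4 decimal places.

Answer: 2.0131

Derivation:
Step 0: x=[3.0000 9.0000 15.0000] v=[0.0000 0.0000 0.0000]
Step 1: x=[3.1600 9.0000 14.8400] v=[0.8000 0.0000 -0.8000]
Step 2: x=[3.4544 9.0000 14.5456] v=[1.4720 0.0000 -1.4720]
Step 3: x=[3.8361 9.0000 14.1639] v=[1.9085 0.0000 -1.9085]
Step 4: x=[4.2440 9.0000 13.7560] v=[2.0396 0.0000 -2.0396]
Step 5: x=[4.6129 9.0000 13.3871] v=[1.8444 0.0000 -1.8444]
Step 6: x=[4.8837 9.0000 13.1163] v=[1.3541 0.0000 -1.3541]
Step 7: x=[5.0131 9.0000 12.9869] v=[0.6471 0.0000 -0.6471]
Step 8: x=[4.9804 9.0000 13.0196] v=[-0.1634 0.0000 0.1634]
Max displacement = 2.0131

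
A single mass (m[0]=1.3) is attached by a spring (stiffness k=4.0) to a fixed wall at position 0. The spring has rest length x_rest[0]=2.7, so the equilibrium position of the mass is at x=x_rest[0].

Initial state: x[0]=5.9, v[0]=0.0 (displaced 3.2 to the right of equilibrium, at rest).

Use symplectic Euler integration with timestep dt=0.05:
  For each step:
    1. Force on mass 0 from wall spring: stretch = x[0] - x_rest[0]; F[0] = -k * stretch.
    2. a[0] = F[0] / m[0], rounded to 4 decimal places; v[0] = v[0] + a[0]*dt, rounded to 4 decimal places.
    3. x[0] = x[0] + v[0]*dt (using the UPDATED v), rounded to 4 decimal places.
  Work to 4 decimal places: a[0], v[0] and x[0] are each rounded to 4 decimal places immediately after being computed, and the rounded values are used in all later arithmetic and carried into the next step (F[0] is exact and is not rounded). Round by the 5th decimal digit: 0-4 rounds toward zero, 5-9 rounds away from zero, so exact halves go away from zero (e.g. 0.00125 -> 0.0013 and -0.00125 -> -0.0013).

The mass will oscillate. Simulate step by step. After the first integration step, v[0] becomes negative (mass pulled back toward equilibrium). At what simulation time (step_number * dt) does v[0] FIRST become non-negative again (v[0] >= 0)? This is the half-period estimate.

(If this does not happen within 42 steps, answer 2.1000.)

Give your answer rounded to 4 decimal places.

Step 0: x=[5.9000] v=[0.0000]
Step 1: x=[5.8754] v=[-0.4923]
Step 2: x=[5.8264] v=[-0.9808]
Step 3: x=[5.7533] v=[-1.4618]
Step 4: x=[5.6567] v=[-1.9315]
Step 5: x=[5.5374] v=[-2.3864]
Step 6: x=[5.3963] v=[-2.8229]
Step 7: x=[5.2344] v=[-3.2377]
Step 8: x=[5.0530] v=[-3.6276]
Step 9: x=[4.8535] v=[-3.9896]
Step 10: x=[4.6375] v=[-4.3209]
Step 11: x=[4.4066] v=[-4.6190]
Step 12: x=[4.1625] v=[-4.8816]
Step 13: x=[3.9072] v=[-5.1066]
Step 14: x=[3.6426] v=[-5.2923]
Step 15: x=[3.3707] v=[-5.4373]
Step 16: x=[3.0937] v=[-5.5405]
Step 17: x=[2.8136] v=[-5.6011]
Step 18: x=[2.5327] v=[-5.6186]
Step 19: x=[2.2531] v=[-5.5929]
Step 20: x=[1.9769] v=[-5.5241]
Step 21: x=[1.7063] v=[-5.4129]
Step 22: x=[1.4433] v=[-5.2600]
Step 23: x=[1.1900] v=[-5.0667]
Step 24: x=[0.9483] v=[-4.8344]
Step 25: x=[0.7201] v=[-4.5649]
Step 26: x=[0.5071] v=[-4.2603]
Step 27: x=[0.3110] v=[-3.9229]
Step 28: x=[0.1332] v=[-3.5554]
Step 29: x=[-0.0248] v=[-3.1605]
Step 30: x=[-0.1619] v=[-2.7413]
Step 31: x=[-0.2770] v=[-2.3010]
Step 32: x=[-0.3692] v=[-1.8430]
Step 33: x=[-0.4377] v=[-1.3708]
Step 34: x=[-0.4821] v=[-0.8881]
Step 35: x=[-0.5020] v=[-0.3985]
Step 36: x=[-0.4973] v=[0.0941]
First v>=0 after going negative at step 36, time=1.8000

Answer: 1.8000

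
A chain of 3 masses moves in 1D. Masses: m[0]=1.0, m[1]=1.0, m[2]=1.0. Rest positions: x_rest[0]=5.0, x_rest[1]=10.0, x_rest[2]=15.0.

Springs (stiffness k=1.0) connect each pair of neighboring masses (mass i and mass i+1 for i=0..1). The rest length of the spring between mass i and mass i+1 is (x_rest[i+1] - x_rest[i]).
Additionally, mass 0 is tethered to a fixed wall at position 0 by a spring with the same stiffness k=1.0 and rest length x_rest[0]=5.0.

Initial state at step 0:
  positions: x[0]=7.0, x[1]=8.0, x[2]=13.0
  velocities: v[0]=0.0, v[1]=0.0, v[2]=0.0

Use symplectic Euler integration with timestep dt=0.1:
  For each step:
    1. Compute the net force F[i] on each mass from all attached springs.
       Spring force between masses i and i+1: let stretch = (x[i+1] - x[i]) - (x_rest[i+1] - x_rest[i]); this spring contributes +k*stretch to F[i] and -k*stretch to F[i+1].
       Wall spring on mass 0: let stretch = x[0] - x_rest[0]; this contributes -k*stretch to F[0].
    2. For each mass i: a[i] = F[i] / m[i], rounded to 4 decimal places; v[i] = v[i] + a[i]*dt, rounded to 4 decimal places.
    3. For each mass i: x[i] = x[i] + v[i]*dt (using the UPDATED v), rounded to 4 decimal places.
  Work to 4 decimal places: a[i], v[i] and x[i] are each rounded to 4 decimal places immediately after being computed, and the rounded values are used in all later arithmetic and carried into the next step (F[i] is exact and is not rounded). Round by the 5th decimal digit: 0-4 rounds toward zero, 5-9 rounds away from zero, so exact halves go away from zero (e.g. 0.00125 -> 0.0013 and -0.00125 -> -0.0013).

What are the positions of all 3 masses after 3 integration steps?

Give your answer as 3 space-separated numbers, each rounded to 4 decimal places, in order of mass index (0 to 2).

Answer: 6.6480 8.2331 13.0020

Derivation:
Step 0: x=[7.0000 8.0000 13.0000] v=[0.0000 0.0000 0.0000]
Step 1: x=[6.9400 8.0400 13.0000] v=[-0.6000 0.4000 0.0000]
Step 2: x=[6.8216 8.1186 13.0004] v=[-1.1840 0.7860 0.0040]
Step 3: x=[6.6480 8.2331 13.0020] v=[-1.7365 1.1445 0.0158]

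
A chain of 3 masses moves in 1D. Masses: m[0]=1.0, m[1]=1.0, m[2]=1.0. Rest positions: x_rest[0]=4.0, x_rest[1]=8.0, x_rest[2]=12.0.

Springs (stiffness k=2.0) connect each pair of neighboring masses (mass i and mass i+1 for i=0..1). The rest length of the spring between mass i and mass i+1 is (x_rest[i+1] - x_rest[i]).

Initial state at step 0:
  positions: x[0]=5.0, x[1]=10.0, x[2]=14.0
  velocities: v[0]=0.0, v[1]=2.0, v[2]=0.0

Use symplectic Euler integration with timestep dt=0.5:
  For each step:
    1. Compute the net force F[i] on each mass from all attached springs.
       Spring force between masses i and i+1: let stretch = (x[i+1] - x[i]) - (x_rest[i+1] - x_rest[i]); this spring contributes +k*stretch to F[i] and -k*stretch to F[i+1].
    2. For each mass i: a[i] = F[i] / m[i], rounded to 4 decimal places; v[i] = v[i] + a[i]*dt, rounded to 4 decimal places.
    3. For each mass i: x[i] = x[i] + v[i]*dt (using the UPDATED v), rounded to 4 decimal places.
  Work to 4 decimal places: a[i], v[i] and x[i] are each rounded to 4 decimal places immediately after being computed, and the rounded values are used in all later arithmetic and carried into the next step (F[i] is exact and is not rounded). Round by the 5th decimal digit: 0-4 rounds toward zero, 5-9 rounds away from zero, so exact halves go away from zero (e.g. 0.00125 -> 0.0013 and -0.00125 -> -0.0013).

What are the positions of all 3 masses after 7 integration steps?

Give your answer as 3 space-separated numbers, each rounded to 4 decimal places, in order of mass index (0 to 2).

Step 0: x=[5.0000 10.0000 14.0000] v=[0.0000 2.0000 0.0000]
Step 1: x=[5.5000 10.5000 14.0000] v=[1.0000 1.0000 0.0000]
Step 2: x=[6.5000 10.2500 14.2500] v=[2.0000 -0.5000 0.5000]
Step 3: x=[7.3750 10.1250 14.5000] v=[1.7500 -0.2500 0.5000]
Step 4: x=[7.6250 10.8125 14.5625] v=[0.5000 1.3750 0.1250]
Step 5: x=[7.4688 11.7813 14.7500] v=[-0.3125 1.9375 0.3750]
Step 6: x=[7.4688 12.0782 15.4532] v=[0.0000 0.5937 1.4063]
Step 7: x=[7.7735 11.7579 16.4689] v=[0.6094 -0.6407 2.0313]

Answer: 7.7735 11.7579 16.4689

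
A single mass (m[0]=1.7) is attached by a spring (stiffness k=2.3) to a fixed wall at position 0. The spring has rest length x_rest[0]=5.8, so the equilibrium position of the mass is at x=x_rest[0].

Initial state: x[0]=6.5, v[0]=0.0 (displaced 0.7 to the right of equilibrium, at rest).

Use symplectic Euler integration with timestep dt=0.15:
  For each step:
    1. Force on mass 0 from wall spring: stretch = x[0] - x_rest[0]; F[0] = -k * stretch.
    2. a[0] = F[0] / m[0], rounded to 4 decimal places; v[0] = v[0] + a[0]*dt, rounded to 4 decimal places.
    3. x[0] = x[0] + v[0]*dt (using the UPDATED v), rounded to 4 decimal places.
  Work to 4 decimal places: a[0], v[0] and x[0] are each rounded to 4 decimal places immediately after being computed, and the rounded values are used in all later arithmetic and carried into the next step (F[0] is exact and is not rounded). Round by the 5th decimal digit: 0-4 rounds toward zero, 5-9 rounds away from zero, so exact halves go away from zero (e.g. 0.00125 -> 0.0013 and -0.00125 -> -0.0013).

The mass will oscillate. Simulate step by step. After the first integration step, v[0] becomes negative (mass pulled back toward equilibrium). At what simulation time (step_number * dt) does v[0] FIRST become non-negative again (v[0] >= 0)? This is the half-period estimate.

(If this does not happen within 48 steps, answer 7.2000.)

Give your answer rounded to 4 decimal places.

Step 0: x=[6.5000] v=[0.0000]
Step 1: x=[6.4787] v=[-0.1421]
Step 2: x=[6.4367] v=[-0.2798]
Step 3: x=[6.3754] v=[-0.4090]
Step 4: x=[6.2965] v=[-0.5258]
Step 5: x=[6.2025] v=[-0.6266]
Step 6: x=[6.0963] v=[-0.7083]
Step 7: x=[5.9810] v=[-0.7684]
Step 8: x=[5.8602] v=[-0.8051]
Step 9: x=[5.7376] v=[-0.8173]
Step 10: x=[5.6169] v=[-0.8046]
Step 11: x=[5.5018] v=[-0.7674]
Step 12: x=[5.3958] v=[-0.7069]
Step 13: x=[5.3021] v=[-0.6249]
Step 14: x=[5.2235] v=[-0.5239]
Step 15: x=[5.1625] v=[-0.4069]
Step 16: x=[5.1209] v=[-0.2775]
Step 17: x=[5.0999] v=[-0.1397]
Step 18: x=[5.1003] v=[0.0024]
First v>=0 after going negative at step 18, time=2.7000

Answer: 2.7000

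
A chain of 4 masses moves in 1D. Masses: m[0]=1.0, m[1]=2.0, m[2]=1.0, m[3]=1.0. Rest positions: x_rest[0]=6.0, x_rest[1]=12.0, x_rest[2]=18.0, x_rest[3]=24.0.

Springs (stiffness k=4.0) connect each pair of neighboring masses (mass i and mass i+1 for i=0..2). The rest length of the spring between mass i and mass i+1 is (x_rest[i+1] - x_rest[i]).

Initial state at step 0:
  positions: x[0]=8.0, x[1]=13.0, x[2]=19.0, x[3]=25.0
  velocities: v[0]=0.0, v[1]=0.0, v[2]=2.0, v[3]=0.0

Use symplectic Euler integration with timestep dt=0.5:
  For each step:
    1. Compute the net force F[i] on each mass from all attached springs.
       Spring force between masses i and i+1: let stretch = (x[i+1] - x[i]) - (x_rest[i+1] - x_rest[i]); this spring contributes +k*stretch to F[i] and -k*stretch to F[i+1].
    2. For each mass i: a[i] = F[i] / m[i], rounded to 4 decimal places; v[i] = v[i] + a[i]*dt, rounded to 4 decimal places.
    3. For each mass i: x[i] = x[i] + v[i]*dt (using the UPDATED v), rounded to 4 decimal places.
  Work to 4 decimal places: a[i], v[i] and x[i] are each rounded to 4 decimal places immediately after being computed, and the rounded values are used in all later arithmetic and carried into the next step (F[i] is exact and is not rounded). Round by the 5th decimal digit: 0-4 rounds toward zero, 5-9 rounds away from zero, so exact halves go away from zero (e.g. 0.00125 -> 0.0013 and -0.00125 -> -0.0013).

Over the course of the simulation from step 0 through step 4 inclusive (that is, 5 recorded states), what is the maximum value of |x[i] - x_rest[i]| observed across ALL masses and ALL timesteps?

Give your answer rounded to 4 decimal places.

Step 0: x=[8.0000 13.0000 19.0000 25.0000] v=[0.0000 0.0000 2.0000 0.0000]
Step 1: x=[7.0000 13.5000 20.0000 25.0000] v=[-2.0000 1.0000 2.0000 0.0000]
Step 2: x=[6.5000 14.0000 19.5000 26.0000] v=[-1.0000 1.0000 -1.0000 2.0000]
Step 3: x=[7.5000 13.5000 20.0000 26.5000] v=[2.0000 -1.0000 1.0000 1.0000]
Step 4: x=[8.5000 13.2500 20.5000 26.5000] v=[2.0000 -0.5000 1.0000 0.0000]
Max displacement = 2.5000

Answer: 2.5000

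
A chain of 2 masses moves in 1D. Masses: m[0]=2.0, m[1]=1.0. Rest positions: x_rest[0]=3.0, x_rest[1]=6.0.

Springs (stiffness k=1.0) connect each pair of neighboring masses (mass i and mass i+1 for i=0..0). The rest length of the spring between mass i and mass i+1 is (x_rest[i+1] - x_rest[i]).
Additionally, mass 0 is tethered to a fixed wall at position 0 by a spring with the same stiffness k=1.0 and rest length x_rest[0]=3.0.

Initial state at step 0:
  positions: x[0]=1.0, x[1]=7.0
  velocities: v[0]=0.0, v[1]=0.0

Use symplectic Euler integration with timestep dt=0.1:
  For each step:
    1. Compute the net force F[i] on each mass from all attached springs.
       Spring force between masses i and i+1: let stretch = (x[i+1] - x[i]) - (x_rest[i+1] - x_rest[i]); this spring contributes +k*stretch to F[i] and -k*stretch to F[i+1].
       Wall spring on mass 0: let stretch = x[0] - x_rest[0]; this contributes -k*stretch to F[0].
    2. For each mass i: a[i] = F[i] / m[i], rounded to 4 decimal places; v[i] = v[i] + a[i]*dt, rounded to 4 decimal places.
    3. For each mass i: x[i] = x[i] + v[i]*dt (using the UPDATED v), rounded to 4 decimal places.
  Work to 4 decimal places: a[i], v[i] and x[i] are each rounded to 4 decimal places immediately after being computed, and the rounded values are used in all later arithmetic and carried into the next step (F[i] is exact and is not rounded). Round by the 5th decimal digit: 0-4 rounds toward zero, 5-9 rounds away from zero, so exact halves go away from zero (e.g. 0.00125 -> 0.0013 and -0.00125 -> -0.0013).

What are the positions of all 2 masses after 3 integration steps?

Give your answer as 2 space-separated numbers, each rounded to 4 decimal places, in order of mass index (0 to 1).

Answer: 1.1480 6.8228

Derivation:
Step 0: x=[1.0000 7.0000] v=[0.0000 0.0000]
Step 1: x=[1.0250 6.9700] v=[0.2500 -0.3000]
Step 2: x=[1.0746 6.9106] v=[0.4960 -0.5945]
Step 3: x=[1.1480 6.8228] v=[0.7341 -0.8781]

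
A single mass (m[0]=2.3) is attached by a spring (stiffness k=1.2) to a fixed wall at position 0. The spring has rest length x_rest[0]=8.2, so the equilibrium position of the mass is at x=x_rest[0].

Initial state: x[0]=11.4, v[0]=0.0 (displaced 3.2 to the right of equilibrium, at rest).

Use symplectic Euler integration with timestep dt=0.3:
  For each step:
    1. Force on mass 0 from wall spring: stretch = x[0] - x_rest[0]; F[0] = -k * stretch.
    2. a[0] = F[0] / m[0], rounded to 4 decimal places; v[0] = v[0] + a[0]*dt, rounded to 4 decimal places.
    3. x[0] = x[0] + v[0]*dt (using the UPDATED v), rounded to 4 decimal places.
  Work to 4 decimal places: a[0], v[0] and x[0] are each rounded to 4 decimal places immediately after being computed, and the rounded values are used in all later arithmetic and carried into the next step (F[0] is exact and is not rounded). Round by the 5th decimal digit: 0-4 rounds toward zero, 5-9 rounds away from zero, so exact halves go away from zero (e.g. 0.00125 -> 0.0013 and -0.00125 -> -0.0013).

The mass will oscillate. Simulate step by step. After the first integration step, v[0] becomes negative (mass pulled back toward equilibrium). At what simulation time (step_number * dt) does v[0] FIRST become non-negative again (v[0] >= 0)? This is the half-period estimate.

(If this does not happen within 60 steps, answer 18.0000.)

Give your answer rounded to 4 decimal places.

Answer: 4.5000

Derivation:
Step 0: x=[11.4000] v=[0.0000]
Step 1: x=[11.2497] v=[-0.5009]
Step 2: x=[10.9562] v=[-0.9782]
Step 3: x=[10.5333] v=[-1.4096]
Step 4: x=[10.0009] v=[-1.7748]
Step 5: x=[9.3839] v=[-2.0567]
Step 6: x=[8.7113] v=[-2.2420]
Step 7: x=[8.0147] v=[-2.3220]
Step 8: x=[7.3268] v=[-2.2930]
Step 9: x=[6.6799] v=[-2.1563]
Step 10: x=[6.1044] v=[-1.9184]
Step 11: x=[5.6273] v=[-1.5904]
Step 12: x=[5.2710] v=[-1.1877]
Step 13: x=[5.0522] v=[-0.7292]
Step 14: x=[4.9813] v=[-0.2365]
Step 15: x=[5.0615] v=[0.2673]
First v>=0 after going negative at step 15, time=4.5000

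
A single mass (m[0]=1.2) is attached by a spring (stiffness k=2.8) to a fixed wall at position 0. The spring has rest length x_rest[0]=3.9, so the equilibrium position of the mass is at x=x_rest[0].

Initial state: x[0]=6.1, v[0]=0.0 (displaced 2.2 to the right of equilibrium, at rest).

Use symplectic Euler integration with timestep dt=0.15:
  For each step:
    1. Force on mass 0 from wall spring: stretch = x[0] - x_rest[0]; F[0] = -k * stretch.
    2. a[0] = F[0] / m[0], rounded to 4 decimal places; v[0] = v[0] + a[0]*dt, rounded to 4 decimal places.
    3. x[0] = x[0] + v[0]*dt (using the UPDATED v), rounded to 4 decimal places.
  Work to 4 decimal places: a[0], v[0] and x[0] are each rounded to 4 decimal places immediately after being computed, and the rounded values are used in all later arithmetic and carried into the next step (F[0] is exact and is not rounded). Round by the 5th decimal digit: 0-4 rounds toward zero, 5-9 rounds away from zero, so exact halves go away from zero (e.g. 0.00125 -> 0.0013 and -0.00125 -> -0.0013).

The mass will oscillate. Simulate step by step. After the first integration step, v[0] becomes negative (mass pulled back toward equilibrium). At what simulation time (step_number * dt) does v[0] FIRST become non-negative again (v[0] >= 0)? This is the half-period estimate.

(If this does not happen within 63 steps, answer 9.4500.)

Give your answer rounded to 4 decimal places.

Answer: 2.1000

Derivation:
Step 0: x=[6.1000] v=[0.0000]
Step 1: x=[5.9845] v=[-0.7700]
Step 2: x=[5.7596] v=[-1.4996]
Step 3: x=[5.4370] v=[-2.1505]
Step 4: x=[5.0337] v=[-2.6884]
Step 5: x=[4.5709] v=[-3.0852]
Step 6: x=[4.0729] v=[-3.3200]
Step 7: x=[3.5658] v=[-3.3805]
Step 8: x=[3.0763] v=[-3.2635]
Step 9: x=[2.6300] v=[-2.9752]
Step 10: x=[2.2504] v=[-2.5307]
Step 11: x=[1.9574] v=[-1.9533]
Step 12: x=[1.7664] v=[-1.2734]
Step 13: x=[1.6874] v=[-0.5266]
Step 14: x=[1.7246] v=[0.2478]
First v>=0 after going negative at step 14, time=2.1000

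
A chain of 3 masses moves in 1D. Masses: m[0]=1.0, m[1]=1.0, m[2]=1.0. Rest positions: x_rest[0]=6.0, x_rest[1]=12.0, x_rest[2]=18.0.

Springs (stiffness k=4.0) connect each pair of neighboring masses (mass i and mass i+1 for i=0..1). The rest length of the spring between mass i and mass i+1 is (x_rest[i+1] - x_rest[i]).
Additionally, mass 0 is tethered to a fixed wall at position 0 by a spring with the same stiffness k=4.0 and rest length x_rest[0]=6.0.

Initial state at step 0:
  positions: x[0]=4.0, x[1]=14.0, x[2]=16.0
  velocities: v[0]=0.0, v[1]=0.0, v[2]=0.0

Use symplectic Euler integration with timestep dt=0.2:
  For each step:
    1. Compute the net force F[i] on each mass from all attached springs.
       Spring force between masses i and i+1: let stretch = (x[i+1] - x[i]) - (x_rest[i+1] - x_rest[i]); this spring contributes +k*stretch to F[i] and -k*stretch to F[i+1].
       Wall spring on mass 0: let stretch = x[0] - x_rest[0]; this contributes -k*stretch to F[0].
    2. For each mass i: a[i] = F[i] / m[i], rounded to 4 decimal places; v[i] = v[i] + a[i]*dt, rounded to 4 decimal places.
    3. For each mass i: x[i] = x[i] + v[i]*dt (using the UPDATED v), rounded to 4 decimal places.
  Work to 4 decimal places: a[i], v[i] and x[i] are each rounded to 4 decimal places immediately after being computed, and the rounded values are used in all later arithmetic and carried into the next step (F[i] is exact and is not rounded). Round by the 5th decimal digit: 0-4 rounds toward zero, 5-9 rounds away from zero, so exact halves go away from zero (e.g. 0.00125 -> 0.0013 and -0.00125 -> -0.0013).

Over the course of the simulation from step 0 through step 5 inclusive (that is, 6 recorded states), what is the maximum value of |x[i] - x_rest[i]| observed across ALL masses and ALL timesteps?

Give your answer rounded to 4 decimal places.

Answer: 3.0462

Derivation:
Step 0: x=[4.0000 14.0000 16.0000] v=[0.0000 0.0000 0.0000]
Step 1: x=[4.9600 12.7200 16.6400] v=[4.8000 -6.4000 3.2000]
Step 2: x=[6.3680 10.8256 17.6128] v=[7.0400 -9.4720 4.8640]
Step 3: x=[7.4703 9.3039 18.4596] v=[5.5117 -7.6083 4.2342]
Step 4: x=[7.6708 8.9538 18.8015] v=[1.0023 -1.7506 1.7096]
Step 5: x=[6.8492 9.9740 18.5278] v=[-4.1079 5.1012 -1.3686]
Max displacement = 3.0462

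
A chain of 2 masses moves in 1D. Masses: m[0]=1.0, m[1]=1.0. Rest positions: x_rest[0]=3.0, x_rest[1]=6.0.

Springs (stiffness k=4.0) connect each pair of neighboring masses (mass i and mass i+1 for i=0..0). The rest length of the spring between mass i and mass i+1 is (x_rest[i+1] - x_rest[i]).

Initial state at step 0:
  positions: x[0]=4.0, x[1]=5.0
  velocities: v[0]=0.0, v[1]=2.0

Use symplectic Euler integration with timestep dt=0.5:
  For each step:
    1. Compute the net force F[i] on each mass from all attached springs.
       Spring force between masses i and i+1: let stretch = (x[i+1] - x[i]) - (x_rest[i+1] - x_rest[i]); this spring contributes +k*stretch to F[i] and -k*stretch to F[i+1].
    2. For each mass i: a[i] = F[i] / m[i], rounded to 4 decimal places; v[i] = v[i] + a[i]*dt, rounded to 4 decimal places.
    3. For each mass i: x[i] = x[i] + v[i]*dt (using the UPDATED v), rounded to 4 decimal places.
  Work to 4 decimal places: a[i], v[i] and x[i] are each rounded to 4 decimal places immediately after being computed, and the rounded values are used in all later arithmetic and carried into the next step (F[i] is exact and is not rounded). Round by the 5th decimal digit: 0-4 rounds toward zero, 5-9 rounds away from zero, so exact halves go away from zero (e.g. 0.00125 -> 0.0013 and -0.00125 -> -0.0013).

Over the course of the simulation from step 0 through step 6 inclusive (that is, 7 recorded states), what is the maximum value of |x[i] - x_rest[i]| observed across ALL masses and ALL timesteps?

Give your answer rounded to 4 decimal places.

Answer: 4.0000

Derivation:
Step 0: x=[4.0000 5.0000] v=[0.0000 2.0000]
Step 1: x=[2.0000 8.0000] v=[-4.0000 6.0000]
Step 2: x=[3.0000 8.0000] v=[2.0000 0.0000]
Step 3: x=[6.0000 6.0000] v=[6.0000 -4.0000]
Step 4: x=[6.0000 7.0000] v=[0.0000 2.0000]
Step 5: x=[4.0000 10.0000] v=[-4.0000 6.0000]
Step 6: x=[5.0000 10.0000] v=[2.0000 0.0000]
Max displacement = 4.0000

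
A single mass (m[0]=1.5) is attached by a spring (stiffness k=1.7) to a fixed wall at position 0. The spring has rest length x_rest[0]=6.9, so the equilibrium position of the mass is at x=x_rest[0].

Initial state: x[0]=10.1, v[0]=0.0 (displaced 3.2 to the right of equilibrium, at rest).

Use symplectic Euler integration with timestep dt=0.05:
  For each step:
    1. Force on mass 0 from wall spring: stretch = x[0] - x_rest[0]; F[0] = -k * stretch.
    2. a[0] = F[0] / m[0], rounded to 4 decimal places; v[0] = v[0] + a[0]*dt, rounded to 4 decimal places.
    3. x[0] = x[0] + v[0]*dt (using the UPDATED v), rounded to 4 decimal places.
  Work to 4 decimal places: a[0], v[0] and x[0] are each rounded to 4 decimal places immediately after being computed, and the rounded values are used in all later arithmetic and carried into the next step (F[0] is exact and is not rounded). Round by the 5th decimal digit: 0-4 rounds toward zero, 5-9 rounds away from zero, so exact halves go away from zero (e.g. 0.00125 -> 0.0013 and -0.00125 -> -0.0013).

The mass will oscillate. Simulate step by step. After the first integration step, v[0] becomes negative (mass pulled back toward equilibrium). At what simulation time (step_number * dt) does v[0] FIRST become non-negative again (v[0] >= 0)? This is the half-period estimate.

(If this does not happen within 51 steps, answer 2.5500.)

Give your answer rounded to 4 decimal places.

Answer: 2.5500

Derivation:
Step 0: x=[10.1000] v=[0.0000]
Step 1: x=[10.0909] v=[-0.1813]
Step 2: x=[10.0728] v=[-0.3621]
Step 3: x=[10.0457] v=[-0.5419]
Step 4: x=[10.0097] v=[-0.7202]
Step 5: x=[9.9649] v=[-0.8964]
Step 6: x=[9.9114] v=[-1.0701]
Step 7: x=[9.8494] v=[-1.2407]
Step 8: x=[9.7790] v=[-1.4078]
Step 9: x=[9.7005] v=[-1.5709]
Step 10: x=[9.6140] v=[-1.7296]
Step 11: x=[9.5198] v=[-1.8834]
Step 12: x=[9.4182] v=[-2.0319]
Step 13: x=[9.3095] v=[-2.1746]
Step 14: x=[9.1939] v=[-2.3111]
Step 15: x=[9.0718] v=[-2.4411]
Step 16: x=[8.9436] v=[-2.5642]
Step 17: x=[8.8096] v=[-2.6800]
Step 18: x=[8.6702] v=[-2.7882]
Step 19: x=[8.5258] v=[-2.8885]
Step 20: x=[8.3768] v=[-2.9806]
Step 21: x=[8.2236] v=[-3.0643]
Step 22: x=[8.0666] v=[-3.1393]
Step 23: x=[7.9063] v=[-3.2054]
Step 24: x=[7.7432] v=[-3.2624]
Step 25: x=[7.5777] v=[-3.3102]
Step 26: x=[7.4103] v=[-3.3486]
Step 27: x=[7.2414] v=[-3.3775]
Step 28: x=[7.0716] v=[-3.3968]
Step 29: x=[6.9013] v=[-3.4065]
Step 30: x=[6.7310] v=[-3.4066]
Step 31: x=[6.5612] v=[-3.3970]
Step 32: x=[6.3923] v=[-3.3778]
Step 33: x=[6.2249] v=[-3.3490]
Step 34: x=[6.0594] v=[-3.3107]
Step 35: x=[5.8962] v=[-3.2631]
Step 36: x=[5.7359] v=[-3.2062]
Step 37: x=[5.5789] v=[-3.1402]
Step 38: x=[5.4256] v=[-3.0653]
Step 39: x=[5.2765] v=[-2.9818]
Step 40: x=[5.1320] v=[-2.8898]
Step 41: x=[4.9925] v=[-2.7896]
Step 42: x=[4.8584] v=[-2.6815]
Step 43: x=[4.7301] v=[-2.5658]
Step 44: x=[4.6080] v=[-2.4428]
Step 45: x=[4.4924] v=[-2.3129]
Step 46: x=[4.3836] v=[-2.1765]
Step 47: x=[4.2819] v=[-2.0339]
Step 48: x=[4.1876] v=[-1.8855]
Step 49: x=[4.1010] v=[-1.7318]
Step 50: x=[4.0223] v=[-1.5732]
Step 51: x=[3.9518] v=[-1.4101]
v[0] did not become non-negative within 51 steps; using fallback time=2.5500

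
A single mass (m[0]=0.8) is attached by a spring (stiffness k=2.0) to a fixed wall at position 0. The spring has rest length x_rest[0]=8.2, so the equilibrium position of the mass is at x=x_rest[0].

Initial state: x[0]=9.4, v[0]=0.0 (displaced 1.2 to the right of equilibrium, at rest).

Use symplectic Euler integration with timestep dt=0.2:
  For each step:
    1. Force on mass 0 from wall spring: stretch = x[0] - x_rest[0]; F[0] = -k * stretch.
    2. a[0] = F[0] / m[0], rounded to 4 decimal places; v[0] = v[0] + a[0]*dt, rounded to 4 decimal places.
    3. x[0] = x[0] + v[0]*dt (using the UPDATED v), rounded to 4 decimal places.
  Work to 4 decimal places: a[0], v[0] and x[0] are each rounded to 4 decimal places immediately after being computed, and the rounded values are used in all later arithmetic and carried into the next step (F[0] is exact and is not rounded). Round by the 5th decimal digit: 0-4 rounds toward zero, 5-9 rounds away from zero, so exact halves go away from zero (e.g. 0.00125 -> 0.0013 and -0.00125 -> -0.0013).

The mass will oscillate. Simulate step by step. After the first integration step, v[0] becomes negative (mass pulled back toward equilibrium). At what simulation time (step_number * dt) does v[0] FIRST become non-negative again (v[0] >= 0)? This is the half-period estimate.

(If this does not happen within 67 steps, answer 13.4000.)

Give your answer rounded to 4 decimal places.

Answer: 2.0000

Derivation:
Step 0: x=[9.4000] v=[0.0000]
Step 1: x=[9.2800] v=[-0.6000]
Step 2: x=[9.0520] v=[-1.1400]
Step 3: x=[8.7388] v=[-1.5660]
Step 4: x=[8.3717] v=[-1.8354]
Step 5: x=[7.9874] v=[-1.9213]
Step 6: x=[7.6244] v=[-1.8150]
Step 7: x=[7.3190] v=[-1.5272]
Step 8: x=[7.1017] v=[-1.0867]
Step 9: x=[6.9942] v=[-0.5375]
Step 10: x=[7.0073] v=[0.0654]
First v>=0 after going negative at step 10, time=2.0000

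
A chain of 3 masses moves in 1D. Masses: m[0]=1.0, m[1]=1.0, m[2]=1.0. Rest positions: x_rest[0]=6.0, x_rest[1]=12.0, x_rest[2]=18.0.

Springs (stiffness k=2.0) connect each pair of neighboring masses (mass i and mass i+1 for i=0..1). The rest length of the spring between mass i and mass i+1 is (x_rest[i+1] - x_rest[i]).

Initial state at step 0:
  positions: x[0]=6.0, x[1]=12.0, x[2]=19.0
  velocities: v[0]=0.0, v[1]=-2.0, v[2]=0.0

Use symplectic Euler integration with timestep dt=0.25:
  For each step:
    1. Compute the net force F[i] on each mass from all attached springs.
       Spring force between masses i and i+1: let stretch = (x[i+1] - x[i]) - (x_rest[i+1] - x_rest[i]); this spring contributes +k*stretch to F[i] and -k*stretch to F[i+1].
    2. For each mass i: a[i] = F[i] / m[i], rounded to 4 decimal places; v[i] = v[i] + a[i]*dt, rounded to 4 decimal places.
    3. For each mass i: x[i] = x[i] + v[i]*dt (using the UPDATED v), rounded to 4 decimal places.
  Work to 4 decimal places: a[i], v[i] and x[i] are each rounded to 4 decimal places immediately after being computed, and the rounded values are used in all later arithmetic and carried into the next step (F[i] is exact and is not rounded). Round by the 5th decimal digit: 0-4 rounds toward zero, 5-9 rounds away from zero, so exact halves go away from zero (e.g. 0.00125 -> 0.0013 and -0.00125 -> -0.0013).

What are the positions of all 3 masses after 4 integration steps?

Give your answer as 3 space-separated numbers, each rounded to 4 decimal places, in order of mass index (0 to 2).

Step 0: x=[6.0000 12.0000 19.0000] v=[0.0000 -2.0000 0.0000]
Step 1: x=[6.0000 11.6250 18.8750] v=[0.0000 -1.5000 -0.5000]
Step 2: x=[5.9531 11.4531 18.5938] v=[-0.1875 -0.6875 -1.1250]
Step 3: x=[5.8437 11.4863 18.1700] v=[-0.4375 0.1329 -1.6954]
Step 4: x=[5.6897 11.6497 17.6607] v=[-0.6162 0.6535 -2.0373]

Answer: 5.6897 11.6497 17.6607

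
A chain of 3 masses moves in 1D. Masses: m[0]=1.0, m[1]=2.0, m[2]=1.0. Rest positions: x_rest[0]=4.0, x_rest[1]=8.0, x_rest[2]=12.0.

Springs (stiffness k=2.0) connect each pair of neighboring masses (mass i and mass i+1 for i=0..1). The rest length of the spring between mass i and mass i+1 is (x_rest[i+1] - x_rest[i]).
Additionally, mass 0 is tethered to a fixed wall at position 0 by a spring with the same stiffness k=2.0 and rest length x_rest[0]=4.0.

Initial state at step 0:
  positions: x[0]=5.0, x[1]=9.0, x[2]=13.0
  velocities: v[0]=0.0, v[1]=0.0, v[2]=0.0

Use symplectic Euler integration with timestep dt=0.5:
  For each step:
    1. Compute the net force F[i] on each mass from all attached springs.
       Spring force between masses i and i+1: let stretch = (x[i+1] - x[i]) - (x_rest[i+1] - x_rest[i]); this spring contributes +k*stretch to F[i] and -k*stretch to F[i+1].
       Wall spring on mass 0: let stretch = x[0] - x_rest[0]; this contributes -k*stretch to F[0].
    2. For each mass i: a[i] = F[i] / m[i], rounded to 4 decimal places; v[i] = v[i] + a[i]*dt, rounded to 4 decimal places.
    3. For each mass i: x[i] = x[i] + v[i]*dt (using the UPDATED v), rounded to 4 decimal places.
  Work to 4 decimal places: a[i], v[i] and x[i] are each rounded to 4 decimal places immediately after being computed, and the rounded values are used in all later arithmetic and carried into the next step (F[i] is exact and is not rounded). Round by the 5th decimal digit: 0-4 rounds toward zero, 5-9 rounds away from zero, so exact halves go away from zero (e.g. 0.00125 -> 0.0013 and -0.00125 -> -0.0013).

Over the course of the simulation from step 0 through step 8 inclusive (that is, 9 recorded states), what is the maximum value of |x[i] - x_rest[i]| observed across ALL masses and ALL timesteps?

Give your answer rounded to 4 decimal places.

Step 0: x=[5.0000 9.0000 13.0000] v=[0.0000 0.0000 0.0000]
Step 1: x=[4.5000 9.0000 13.0000] v=[-1.0000 0.0000 0.0000]
Step 2: x=[4.0000 8.8750 13.0000] v=[-1.0000 -0.2500 0.0000]
Step 3: x=[3.9375 8.5625 12.9375] v=[-0.1250 -0.6250 -0.1250]
Step 4: x=[4.2188 8.1875 12.6875] v=[0.5625 -0.7500 -0.5000]
Step 5: x=[4.3750 7.9453 12.1875] v=[0.3124 -0.4844 -1.0000]
Step 6: x=[4.1289 7.8711 11.5664] v=[-0.4923 -0.1485 -1.2422]
Step 7: x=[3.6894 7.7851 11.0977] v=[-0.8790 -0.1720 -0.9375]
Step 8: x=[3.4531 7.5033 10.9727] v=[-0.4727 -0.5636 -0.2501]
Max displacement = 1.0273

Answer: 1.0273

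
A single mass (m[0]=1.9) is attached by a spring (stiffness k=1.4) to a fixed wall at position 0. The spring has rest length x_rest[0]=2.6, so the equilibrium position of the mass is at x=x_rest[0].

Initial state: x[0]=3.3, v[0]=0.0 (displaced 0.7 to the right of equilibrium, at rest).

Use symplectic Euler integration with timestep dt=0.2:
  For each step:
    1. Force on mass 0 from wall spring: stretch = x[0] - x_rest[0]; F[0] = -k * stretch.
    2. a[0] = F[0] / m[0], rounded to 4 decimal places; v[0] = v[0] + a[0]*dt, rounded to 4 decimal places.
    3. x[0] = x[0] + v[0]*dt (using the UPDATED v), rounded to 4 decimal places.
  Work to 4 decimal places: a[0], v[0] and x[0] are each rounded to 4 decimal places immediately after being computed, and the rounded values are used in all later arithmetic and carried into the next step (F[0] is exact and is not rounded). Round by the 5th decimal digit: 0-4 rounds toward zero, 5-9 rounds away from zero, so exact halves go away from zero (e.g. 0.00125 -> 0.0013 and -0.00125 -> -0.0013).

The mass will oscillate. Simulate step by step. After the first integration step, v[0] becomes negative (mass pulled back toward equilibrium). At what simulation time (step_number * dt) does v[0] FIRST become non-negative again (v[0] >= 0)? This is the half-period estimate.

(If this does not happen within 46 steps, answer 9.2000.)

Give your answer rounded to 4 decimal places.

Answer: 3.8000

Derivation:
Step 0: x=[3.3000] v=[0.0000]
Step 1: x=[3.2794] v=[-0.1032]
Step 2: x=[3.2387] v=[-0.2033]
Step 3: x=[3.1792] v=[-0.2974]
Step 4: x=[3.1026] v=[-0.3828]
Step 5: x=[3.0112] v=[-0.4569]
Step 6: x=[2.9077] v=[-0.5175]
Step 7: x=[2.7951] v=[-0.5628]
Step 8: x=[2.6768] v=[-0.5916]
Step 9: x=[2.5562] v=[-0.6029]
Step 10: x=[2.4369] v=[-0.5964]
Step 11: x=[2.3224] v=[-0.5724]
Step 12: x=[2.2161] v=[-0.5315]
Step 13: x=[2.1211] v=[-0.4749]
Step 14: x=[2.0402] v=[-0.4043]
Step 15: x=[1.9758] v=[-0.3218]
Step 16: x=[1.9298] v=[-0.2298]
Step 17: x=[1.9036] v=[-0.1310]
Step 18: x=[1.8979] v=[-0.0284]
Step 19: x=[1.9129] v=[0.0751]
First v>=0 after going negative at step 19, time=3.8000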